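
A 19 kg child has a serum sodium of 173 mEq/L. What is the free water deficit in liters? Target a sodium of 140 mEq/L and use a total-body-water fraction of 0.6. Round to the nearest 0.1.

2.7 L

TBW = 0.6 · 19 = 11.4 L
Free water deficit = TBW · (Na/140 − 1)
= 11.4 · (173/140 − 1)
= 11.4 · 0.2357
= 2.69 L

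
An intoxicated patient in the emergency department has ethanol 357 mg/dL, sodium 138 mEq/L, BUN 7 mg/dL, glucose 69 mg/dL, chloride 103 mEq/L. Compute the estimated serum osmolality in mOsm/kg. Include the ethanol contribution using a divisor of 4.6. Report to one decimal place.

Calculated osmolality = 2·Na + glucose/18 + BUN/2.8 + ethanol/4.6
= 2·138 + 69/18 + 7/2.8 + 357/4.6
= 276 + 3.83 + 2.50 + 77.61
= 359.94 mOsm/kg

359.9 mOsm/kg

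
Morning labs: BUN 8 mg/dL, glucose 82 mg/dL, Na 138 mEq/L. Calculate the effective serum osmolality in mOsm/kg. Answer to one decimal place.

Effective osmolality excludes urea (freely permeant across cell membranes):
2·Na + glucose/18
= 2·138 + 82/18
= 276 + 4.56
= 280.56 mOsm/kg

280.6 mOsm/kg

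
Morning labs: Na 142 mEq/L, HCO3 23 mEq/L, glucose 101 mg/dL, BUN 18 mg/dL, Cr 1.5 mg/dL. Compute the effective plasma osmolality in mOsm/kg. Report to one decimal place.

289.6 mOsm/kg

Effective osmolality excludes urea (freely permeant across cell membranes):
2·Na + glucose/18
= 2·142 + 101/18
= 284 + 5.61
= 289.61 mOsm/kg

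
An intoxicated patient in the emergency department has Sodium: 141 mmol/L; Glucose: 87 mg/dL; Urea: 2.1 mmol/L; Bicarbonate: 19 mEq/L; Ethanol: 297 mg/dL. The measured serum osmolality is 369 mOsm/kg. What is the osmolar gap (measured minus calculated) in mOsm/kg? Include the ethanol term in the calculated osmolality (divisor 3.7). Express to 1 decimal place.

Calculated osmolality = 2·Na + glucose/18 + urea + ethanol/3.7
= 2·141 + 87/18 + 2.1 + 297/3.7
= 282 + 4.83 + 2.10 + 80.27
= 369.2 mOsm/kg ≈ 369.2 mOsm/kg
Osmolar gap = measured − calculated = 369 − 369.2 = -0.2 mOsm/kg

-0.2 mOsm/kg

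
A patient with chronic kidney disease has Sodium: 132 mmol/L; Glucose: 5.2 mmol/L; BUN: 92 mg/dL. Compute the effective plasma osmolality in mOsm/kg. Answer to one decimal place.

269.2 mOsm/kg

Effective osmolality excludes urea (freely permeant across cell membranes):
2·Na + glucose
= 2·132 + 5.2
= 264 + 5.2
= 269.2 mOsm/kg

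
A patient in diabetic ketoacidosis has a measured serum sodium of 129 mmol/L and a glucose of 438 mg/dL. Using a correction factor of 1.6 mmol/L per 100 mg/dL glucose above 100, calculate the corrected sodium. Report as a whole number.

Corrected Na = measured Na + 1.6 · (glucose − 100)/100
= 129 + 1.6 · (438 − 100)/100
= 129 + 5.4
= 134.4 mmol/L

134 mmol/L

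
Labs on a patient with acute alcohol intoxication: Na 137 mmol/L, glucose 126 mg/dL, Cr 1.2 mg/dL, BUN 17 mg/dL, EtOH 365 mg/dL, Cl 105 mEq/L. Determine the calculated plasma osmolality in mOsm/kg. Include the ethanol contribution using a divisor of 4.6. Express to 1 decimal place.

366.4 mOsm/kg

Calculated osmolality = 2·Na + glucose/18 + BUN/2.8 + ethanol/4.6
= 2·137 + 126/18 + 17/2.8 + 365/4.6
= 274 + 7 + 6.07 + 79.35
= 366.42 mOsm/kg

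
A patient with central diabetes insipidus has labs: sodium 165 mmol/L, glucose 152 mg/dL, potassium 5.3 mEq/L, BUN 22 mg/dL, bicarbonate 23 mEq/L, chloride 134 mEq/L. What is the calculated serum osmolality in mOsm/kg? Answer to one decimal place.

Calculated osmolality = 2·Na + glucose/18 + BUN/2.8
= 2·165 + 152/18 + 22/2.8
= 330 + 8.44 + 7.86
= 346.3 mOsm/kg

346.3 mOsm/kg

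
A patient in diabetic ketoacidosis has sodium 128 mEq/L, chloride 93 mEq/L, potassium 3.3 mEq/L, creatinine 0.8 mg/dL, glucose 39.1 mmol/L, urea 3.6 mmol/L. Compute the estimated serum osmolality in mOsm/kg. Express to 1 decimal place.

298.7 mOsm/kg

Calculated osmolality = 2·Na + glucose + urea
= 2·128 + 39.1 + 3.6
= 256 + 39.10 + 3.60
= 298.7 mOsm/kg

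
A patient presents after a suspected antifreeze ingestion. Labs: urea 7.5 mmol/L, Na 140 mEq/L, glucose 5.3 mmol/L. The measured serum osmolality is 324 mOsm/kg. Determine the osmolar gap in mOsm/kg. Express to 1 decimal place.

31.2 mOsm/kg

Calculated osmolality = 2·Na + glucose + urea
= 2·140 + 5.3 + 7.5
= 280 + 5.30 + 7.50
= 292.8 mOsm/kg ≈ 292.8 mOsm/kg
Osmolar gap = measured − calculated = 324 − 292.8 = 31.2 mOsm/kg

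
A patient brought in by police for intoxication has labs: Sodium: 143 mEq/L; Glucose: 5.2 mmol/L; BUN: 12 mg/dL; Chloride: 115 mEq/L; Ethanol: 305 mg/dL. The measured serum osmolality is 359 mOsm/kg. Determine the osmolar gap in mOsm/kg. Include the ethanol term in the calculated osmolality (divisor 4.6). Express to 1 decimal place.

-2.8 mOsm/kg

Calculated osmolality = 2·Na + glucose + BUN/2.8 + ethanol/4.6
= 2·143 + 5.2 + 12/2.8 + 305/4.6
= 286 + 5.20 + 4.29 + 66.30
= 361.79 mOsm/kg ≈ 361.8 mOsm/kg
Osmolar gap = measured − calculated = 359 − 361.8 = -2.8 mOsm/kg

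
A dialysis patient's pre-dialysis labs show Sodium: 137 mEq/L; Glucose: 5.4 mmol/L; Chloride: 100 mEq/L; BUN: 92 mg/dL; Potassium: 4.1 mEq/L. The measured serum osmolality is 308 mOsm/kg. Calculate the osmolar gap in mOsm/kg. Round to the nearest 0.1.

Calculated osmolality = 2·Na + glucose + BUN/2.8
= 2·137 + 5.4 + 92/2.8
= 274 + 5.40 + 32.86
= 312.26 mOsm/kg ≈ 312.3 mOsm/kg
Osmolar gap = measured − calculated = 308 − 312.3 = -4.3 mOsm/kg

-4.3 mOsm/kg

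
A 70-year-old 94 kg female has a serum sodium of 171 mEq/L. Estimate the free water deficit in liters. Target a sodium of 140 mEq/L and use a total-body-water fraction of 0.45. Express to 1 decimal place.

TBW = 0.45 · 94 = 42.3 L
Free water deficit = TBW · (Na/140 − 1)
= 42.3 · (171/140 − 1)
= 42.3 · 0.2214
= 9.37 L

9.4 L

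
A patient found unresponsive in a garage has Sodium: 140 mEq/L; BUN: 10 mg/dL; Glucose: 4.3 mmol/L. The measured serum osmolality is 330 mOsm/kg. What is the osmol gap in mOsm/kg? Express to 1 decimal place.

42.1 mOsm/kg

Calculated osmolality = 2·Na + glucose + BUN/2.8
= 2·140 + 4.3 + 10/2.8
= 280 + 4.30 + 3.57
= 287.87 mOsm/kg ≈ 287.9 mOsm/kg
Osmolar gap = measured − calculated = 330 − 287.9 = 42.1 mOsm/kg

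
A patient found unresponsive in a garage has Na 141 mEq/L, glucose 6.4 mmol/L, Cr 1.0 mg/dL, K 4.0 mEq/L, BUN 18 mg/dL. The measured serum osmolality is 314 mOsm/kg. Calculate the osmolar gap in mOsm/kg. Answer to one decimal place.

19.2 mOsm/kg

Calculated osmolality = 2·Na + glucose + BUN/2.8
= 2·141 + 6.4 + 18/2.8
= 282 + 6.40 + 6.43
= 294.83 mOsm/kg ≈ 294.8 mOsm/kg
Osmolar gap = measured − calculated = 314 − 294.8 = 19.2 mOsm/kg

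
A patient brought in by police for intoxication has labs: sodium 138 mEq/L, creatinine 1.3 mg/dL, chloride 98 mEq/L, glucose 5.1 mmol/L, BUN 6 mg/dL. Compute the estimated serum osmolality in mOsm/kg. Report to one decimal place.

283.2 mOsm/kg

Calculated osmolality = 2·Na + glucose + BUN/2.8
= 2·138 + 5.1 + 6/2.8
= 276 + 5.10 + 2.14
= 283.24 mOsm/kg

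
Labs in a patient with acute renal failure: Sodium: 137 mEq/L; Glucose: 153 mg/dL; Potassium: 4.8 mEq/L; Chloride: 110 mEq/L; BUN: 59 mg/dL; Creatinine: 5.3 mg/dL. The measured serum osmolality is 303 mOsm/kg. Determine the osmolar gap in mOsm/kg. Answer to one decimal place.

-0.6 mOsm/kg

Calculated osmolality = 2·Na + glucose/18 + BUN/2.8
= 2·137 + 153/18 + 59/2.8
= 274 + 8.50 + 21.07
= 303.57 mOsm/kg ≈ 303.6 mOsm/kg
Osmolar gap = measured − calculated = 303 − 303.6 = -0.6 mOsm/kg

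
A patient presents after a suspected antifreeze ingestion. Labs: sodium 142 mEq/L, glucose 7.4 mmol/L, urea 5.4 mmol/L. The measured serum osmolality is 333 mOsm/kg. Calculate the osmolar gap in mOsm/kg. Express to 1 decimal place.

36.2 mOsm/kg

Calculated osmolality = 2·Na + glucose + urea
= 2·142 + 7.4 + 5.4
= 284 + 7.40 + 5.40
= 296.8 mOsm/kg ≈ 296.8 mOsm/kg
Osmolar gap = measured − calculated = 333 − 296.8 = 36.2 mOsm/kg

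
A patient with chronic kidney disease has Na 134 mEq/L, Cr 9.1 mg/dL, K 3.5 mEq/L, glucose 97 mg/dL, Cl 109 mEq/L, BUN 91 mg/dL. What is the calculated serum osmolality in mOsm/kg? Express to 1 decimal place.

Calculated osmolality = 2·Na + glucose/18 + BUN/2.8
= 2·134 + 97/18 + 91/2.8
= 268 + 5.39 + 32.50
= 305.89 mOsm/kg

305.9 mOsm/kg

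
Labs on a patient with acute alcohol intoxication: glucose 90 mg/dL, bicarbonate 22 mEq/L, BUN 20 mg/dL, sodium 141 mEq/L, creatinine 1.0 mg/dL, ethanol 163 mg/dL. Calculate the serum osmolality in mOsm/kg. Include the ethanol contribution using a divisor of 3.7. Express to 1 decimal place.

Calculated osmolality = 2·Na + glucose/18 + BUN/2.8 + ethanol/3.7
= 2·141 + 90/18 + 20/2.8 + 163/3.7
= 282 + 5 + 7.14 + 44.05
= 338.19 mOsm/kg

338.2 mOsm/kg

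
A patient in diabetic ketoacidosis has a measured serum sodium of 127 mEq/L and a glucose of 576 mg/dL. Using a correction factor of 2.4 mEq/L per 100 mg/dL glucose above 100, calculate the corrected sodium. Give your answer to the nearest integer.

138 mEq/L

Corrected Na = measured Na + 2.4 · (glucose − 100)/100
= 127 + 2.4 · (576 − 100)/100
= 127 + 11.4
= 138.4 mEq/L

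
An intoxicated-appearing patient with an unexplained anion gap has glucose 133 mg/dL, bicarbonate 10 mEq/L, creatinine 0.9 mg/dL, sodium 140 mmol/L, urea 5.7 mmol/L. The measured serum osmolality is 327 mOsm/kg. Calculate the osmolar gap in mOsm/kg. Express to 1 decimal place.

33.9 mOsm/kg

Calculated osmolality = 2·Na + glucose/18 + urea
= 2·140 + 133/18 + 5.7
= 280 + 7.39 + 5.70
= 293.09 mOsm/kg ≈ 293.1 mOsm/kg
Osmolar gap = measured − calculated = 327 − 293.1 = 33.9 mOsm/kg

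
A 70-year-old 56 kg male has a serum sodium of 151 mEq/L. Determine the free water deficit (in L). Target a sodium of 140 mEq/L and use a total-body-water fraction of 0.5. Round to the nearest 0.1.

TBW = 0.5 · 56 = 28 L
Free water deficit = TBW · (Na/140 − 1)
= 28 · (151/140 − 1)
= 28 · 0.0786
= 2.2 L

2.2 L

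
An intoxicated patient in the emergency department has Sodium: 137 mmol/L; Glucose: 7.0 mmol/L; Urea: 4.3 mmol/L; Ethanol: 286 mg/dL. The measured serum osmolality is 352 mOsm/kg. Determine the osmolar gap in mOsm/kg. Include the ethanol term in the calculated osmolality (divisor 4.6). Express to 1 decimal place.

4.5 mOsm/kg

Calculated osmolality = 2·Na + glucose + urea + ethanol/4.6
= 2·137 + 7 + 4.3 + 286/4.6
= 274 + 7 + 4.30 + 62.17
= 347.47 mOsm/kg ≈ 347.5 mOsm/kg
Osmolar gap = measured − calculated = 352 − 347.5 = 4.5 mOsm/kg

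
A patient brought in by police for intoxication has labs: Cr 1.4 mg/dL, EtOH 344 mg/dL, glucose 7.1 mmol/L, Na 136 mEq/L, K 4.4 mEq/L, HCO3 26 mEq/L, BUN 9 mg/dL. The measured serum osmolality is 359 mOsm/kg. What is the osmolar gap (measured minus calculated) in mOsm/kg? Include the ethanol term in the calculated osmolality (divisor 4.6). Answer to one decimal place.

1.9 mOsm/kg

Calculated osmolality = 2·Na + glucose + BUN/2.8 + ethanol/4.6
= 2·136 + 7.1 + 9/2.8 + 344/4.6
= 272 + 7.10 + 3.21 + 74.78
= 357.09 mOsm/kg ≈ 357.1 mOsm/kg
Osmolar gap = measured − calculated = 359 − 357.1 = 1.9 mOsm/kg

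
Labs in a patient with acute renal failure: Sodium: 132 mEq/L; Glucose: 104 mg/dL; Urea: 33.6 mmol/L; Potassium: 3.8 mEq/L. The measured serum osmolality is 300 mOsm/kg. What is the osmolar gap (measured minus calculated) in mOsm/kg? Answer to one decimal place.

Calculated osmolality = 2·Na + glucose/18 + urea
= 2·132 + 104/18 + 33.6
= 264 + 5.78 + 33.60
= 303.38 mOsm/kg ≈ 303.4 mOsm/kg
Osmolar gap = measured − calculated = 300 − 303.4 = -3.4 mOsm/kg

-3.4 mOsm/kg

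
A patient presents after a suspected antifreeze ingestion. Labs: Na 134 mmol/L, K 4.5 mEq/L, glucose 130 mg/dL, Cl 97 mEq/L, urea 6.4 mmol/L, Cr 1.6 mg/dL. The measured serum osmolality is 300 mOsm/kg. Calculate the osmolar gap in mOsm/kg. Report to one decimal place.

18.4 mOsm/kg

Calculated osmolality = 2·Na + glucose/18 + urea
= 2·134 + 130/18 + 6.4
= 268 + 7.22 + 6.40
= 281.62 mOsm/kg ≈ 281.6 mOsm/kg
Osmolar gap = measured − calculated = 300 − 281.6 = 18.4 mOsm/kg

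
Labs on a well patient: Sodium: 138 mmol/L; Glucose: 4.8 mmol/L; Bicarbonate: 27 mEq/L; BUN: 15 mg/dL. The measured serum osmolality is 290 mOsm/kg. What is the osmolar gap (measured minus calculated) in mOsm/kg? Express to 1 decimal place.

3.8 mOsm/kg

Calculated osmolality = 2·Na + glucose + BUN/2.8
= 2·138 + 4.8 + 15/2.8
= 276 + 4.80 + 5.36
= 286.16 mOsm/kg ≈ 286.2 mOsm/kg
Osmolar gap = measured − calculated = 290 − 286.2 = 3.8 mOsm/kg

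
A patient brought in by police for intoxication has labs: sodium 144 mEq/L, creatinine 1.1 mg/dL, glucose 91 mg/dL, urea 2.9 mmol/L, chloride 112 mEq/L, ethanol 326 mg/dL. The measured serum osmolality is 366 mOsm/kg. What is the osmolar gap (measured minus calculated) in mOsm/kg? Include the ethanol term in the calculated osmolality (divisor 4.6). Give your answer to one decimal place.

-0.8 mOsm/kg

Calculated osmolality = 2·Na + glucose/18 + urea + ethanol/4.6
= 2·144 + 91/18 + 2.9 + 326/4.6
= 288 + 5.06 + 2.90 + 70.87
= 366.83 mOsm/kg ≈ 366.8 mOsm/kg
Osmolar gap = measured − calculated = 366 − 366.8 = -0.8 mOsm/kg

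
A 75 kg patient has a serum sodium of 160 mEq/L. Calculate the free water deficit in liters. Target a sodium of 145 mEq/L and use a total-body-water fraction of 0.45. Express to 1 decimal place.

3.5 L

TBW = 0.45 · 75 = 33.75 L
Free water deficit = TBW · (Na/145 − 1)
= 33.75 · (160/145 − 1)
= 33.75 · 0.1034
= 3.49 L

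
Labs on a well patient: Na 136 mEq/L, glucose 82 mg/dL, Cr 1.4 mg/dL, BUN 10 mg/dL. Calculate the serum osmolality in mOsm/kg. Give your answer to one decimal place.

280.1 mOsm/kg

Calculated osmolality = 2·Na + glucose/18 + BUN/2.8
= 2·136 + 82/18 + 10/2.8
= 272 + 4.56 + 3.57
= 280.13 mOsm/kg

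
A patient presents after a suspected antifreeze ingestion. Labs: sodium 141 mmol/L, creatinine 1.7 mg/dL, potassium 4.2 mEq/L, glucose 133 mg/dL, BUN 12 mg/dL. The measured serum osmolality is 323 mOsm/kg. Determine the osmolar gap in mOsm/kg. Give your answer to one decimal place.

29.3 mOsm/kg

Calculated osmolality = 2·Na + glucose/18 + BUN/2.8
= 2·141 + 133/18 + 12/2.8
= 282 + 7.39 + 4.29
= 293.68 mOsm/kg ≈ 293.7 mOsm/kg
Osmolar gap = measured − calculated = 323 − 293.7 = 29.3 mOsm/kg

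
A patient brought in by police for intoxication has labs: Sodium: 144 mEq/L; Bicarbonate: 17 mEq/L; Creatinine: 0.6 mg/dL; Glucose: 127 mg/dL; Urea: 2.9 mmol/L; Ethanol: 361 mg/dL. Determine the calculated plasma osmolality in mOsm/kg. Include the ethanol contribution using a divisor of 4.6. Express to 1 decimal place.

Calculated osmolality = 2·Na + glucose/18 + urea + ethanol/4.6
= 2·144 + 127/18 + 2.9 + 361/4.6
= 288 + 7.06 + 2.90 + 78.48
= 376.44 mOsm/kg

376.4 mOsm/kg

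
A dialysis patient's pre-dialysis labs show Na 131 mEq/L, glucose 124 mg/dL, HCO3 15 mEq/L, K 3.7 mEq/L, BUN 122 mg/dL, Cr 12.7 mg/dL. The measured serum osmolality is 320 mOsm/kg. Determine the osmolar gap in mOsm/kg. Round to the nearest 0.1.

7.5 mOsm/kg

Calculated osmolality = 2·Na + glucose/18 + BUN/2.8
= 2·131 + 124/18 + 122/2.8
= 262 + 6.89 + 43.57
= 312.46 mOsm/kg ≈ 312.5 mOsm/kg
Osmolar gap = measured − calculated = 320 − 312.5 = 7.5 mOsm/kg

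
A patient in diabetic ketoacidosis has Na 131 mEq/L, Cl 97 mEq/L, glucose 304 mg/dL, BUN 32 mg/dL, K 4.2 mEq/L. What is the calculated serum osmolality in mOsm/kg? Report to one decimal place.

Calculated osmolality = 2·Na + glucose/18 + BUN/2.8
= 2·131 + 304/18 + 32/2.8
= 262 + 16.89 + 11.43
= 290.32 mOsm/kg

290.3 mOsm/kg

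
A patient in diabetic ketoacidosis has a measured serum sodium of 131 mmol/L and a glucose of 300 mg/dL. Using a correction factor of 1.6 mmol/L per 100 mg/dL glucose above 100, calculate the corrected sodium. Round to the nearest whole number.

134 mmol/L

Corrected Na = measured Na + 1.6 · (glucose − 100)/100
= 131 + 1.6 · (300 − 100)/100
= 131 + 3.2
= 134.2 mmol/L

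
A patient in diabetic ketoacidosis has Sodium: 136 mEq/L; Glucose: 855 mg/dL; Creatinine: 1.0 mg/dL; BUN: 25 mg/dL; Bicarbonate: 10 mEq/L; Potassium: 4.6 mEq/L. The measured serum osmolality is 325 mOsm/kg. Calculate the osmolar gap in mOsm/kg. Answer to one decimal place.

-3.4 mOsm/kg

Calculated osmolality = 2·Na + glucose/18 + BUN/2.8
= 2·136 + 855/18 + 25/2.8
= 272 + 47.50 + 8.93
= 328.43 mOsm/kg ≈ 328.4 mOsm/kg
Osmolar gap = measured − calculated = 325 − 328.4 = -3.4 mOsm/kg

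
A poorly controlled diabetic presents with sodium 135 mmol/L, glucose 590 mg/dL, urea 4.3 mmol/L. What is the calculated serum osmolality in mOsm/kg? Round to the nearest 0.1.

Calculated osmolality = 2·Na + glucose/18 + urea
= 2·135 + 590/18 + 4.3
= 270 + 32.78 + 4.30
= 307.08 mOsm/kg

307.1 mOsm/kg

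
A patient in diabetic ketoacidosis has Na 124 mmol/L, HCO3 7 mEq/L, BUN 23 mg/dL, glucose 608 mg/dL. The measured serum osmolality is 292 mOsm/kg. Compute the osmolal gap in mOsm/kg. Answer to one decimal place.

2.0 mOsm/kg

Calculated osmolality = 2·Na + glucose/18 + BUN/2.8
= 2·124 + 608/18 + 23/2.8
= 248 + 33.78 + 8.21
= 289.99 mOsm/kg ≈ 290.0 mOsm/kg
Osmolar gap = measured − calculated = 292 − 290.0 = 2.0 mOsm/kg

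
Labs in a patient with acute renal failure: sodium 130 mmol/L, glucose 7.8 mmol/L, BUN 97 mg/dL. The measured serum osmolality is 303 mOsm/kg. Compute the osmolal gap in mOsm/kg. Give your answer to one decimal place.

0.6 mOsm/kg

Calculated osmolality = 2·Na + glucose + BUN/2.8
= 2·130 + 7.8 + 97/2.8
= 260 + 7.80 + 34.64
= 302.44 mOsm/kg ≈ 302.4 mOsm/kg
Osmolar gap = measured − calculated = 303 − 302.4 = 0.6 mOsm/kg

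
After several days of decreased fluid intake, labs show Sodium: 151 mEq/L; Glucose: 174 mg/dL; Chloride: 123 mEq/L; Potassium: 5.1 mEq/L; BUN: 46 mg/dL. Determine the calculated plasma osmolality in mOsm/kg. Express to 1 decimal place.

Calculated osmolality = 2·Na + glucose/18 + BUN/2.8
= 2·151 + 174/18 + 46/2.8
= 302 + 9.67 + 16.43
= 328.1 mOsm/kg

328.1 mOsm/kg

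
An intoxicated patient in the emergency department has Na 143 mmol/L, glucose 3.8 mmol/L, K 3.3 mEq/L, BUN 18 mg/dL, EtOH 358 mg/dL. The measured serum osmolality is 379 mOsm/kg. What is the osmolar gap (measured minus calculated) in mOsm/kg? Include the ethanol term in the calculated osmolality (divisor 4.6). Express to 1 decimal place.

Calculated osmolality = 2·Na + glucose + BUN/2.8 + ethanol/4.6
= 2·143 + 3.8 + 18/2.8 + 358/4.6
= 286 + 3.80 + 6.43 + 77.83
= 374.06 mOsm/kg ≈ 374.1 mOsm/kg
Osmolar gap = measured − calculated = 379 − 374.1 = 4.9 mOsm/kg

4.9 mOsm/kg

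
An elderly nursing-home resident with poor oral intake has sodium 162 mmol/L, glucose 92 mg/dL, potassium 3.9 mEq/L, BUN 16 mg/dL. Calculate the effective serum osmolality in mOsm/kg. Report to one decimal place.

Effective osmolality excludes urea (freely permeant across cell membranes):
2·Na + glucose/18
= 2·162 + 92/18
= 324 + 5.11
= 329.11 mOsm/kg

329.1 mOsm/kg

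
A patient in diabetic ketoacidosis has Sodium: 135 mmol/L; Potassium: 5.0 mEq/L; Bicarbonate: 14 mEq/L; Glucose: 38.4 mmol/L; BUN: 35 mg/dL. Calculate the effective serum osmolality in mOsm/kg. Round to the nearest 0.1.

308.4 mOsm/kg

Effective osmolality excludes urea (freely permeant across cell membranes):
2·Na + glucose
= 2·135 + 38.4
= 270 + 38.4
= 308.4 mOsm/kg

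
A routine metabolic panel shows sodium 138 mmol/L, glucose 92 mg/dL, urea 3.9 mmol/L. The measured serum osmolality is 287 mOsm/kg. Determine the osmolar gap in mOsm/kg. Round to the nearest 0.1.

Calculated osmolality = 2·Na + glucose/18 + urea
= 2·138 + 92/18 + 3.9
= 276 + 5.11 + 3.90
= 285.01 mOsm/kg ≈ 285.0 mOsm/kg
Osmolar gap = measured − calculated = 287 − 285.0 = 2.0 mOsm/kg

2.0 mOsm/kg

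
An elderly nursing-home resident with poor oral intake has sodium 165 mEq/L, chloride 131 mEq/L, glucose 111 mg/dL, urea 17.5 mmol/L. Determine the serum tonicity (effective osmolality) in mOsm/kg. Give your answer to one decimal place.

Effective osmolality excludes urea (freely permeant across cell membranes):
2·Na + glucose/18
= 2·165 + 111/18
= 330 + 6.17
= 336.17 mOsm/kg

336.2 mOsm/kg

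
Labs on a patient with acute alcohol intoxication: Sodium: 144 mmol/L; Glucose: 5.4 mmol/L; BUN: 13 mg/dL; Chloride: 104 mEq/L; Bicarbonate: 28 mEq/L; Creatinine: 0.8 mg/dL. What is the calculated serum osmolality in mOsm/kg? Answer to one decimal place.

Calculated osmolality = 2·Na + glucose + BUN/2.8
= 2·144 + 5.4 + 13/2.8
= 288 + 5.40 + 4.64
= 298.04 mOsm/kg

298.0 mOsm/kg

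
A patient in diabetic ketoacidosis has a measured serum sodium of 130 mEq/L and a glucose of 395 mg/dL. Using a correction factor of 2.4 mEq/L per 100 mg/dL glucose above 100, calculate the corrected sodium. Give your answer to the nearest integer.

Corrected Na = measured Na + 2.4 · (glucose − 100)/100
= 130 + 2.4 · (395 − 100)/100
= 130 + 7.1
= 137.1 mEq/L

137 mEq/L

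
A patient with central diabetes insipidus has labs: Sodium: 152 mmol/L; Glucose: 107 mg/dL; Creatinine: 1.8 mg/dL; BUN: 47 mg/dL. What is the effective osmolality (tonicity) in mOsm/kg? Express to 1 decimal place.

Effective osmolality excludes urea (freely permeant across cell membranes):
2·Na + glucose/18
= 2·152 + 107/18
= 304 + 5.94
= 309.94 mOsm/kg

309.9 mOsm/kg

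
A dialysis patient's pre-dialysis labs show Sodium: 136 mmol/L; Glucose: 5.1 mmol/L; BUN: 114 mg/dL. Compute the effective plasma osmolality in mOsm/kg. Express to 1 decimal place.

Effective osmolality excludes urea (freely permeant across cell membranes):
2·Na + glucose
= 2·136 + 5.1
= 272 + 5.1
= 277.1 mOsm/kg

277.1 mOsm/kg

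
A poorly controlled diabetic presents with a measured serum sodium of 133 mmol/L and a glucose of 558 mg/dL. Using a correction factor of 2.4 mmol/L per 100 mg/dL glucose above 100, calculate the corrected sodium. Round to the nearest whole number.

Corrected Na = measured Na + 2.4 · (glucose − 100)/100
= 133 + 2.4 · (558 − 100)/100
= 133 + 11
= 144 mmol/L

144 mmol/L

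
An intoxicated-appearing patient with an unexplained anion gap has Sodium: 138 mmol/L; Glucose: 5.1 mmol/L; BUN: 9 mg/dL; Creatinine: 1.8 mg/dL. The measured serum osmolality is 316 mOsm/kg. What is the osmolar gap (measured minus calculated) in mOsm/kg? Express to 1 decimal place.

31.7 mOsm/kg

Calculated osmolality = 2·Na + glucose + BUN/2.8
= 2·138 + 5.1 + 9/2.8
= 276 + 5.10 + 3.21
= 284.31 mOsm/kg ≈ 284.3 mOsm/kg
Osmolar gap = measured − calculated = 316 − 284.3 = 31.7 mOsm/kg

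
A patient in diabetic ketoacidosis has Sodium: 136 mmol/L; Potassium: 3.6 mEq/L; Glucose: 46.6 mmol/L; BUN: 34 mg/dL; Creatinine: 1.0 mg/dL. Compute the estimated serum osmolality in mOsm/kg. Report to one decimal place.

Calculated osmolality = 2·Na + glucose + BUN/2.8
= 2·136 + 46.6 + 34/2.8
= 272 + 46.60 + 12.14
= 330.74 mOsm/kg

330.7 mOsm/kg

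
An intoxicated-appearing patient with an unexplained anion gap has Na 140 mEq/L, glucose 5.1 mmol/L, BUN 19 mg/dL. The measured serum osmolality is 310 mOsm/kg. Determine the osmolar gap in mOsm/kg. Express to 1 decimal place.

18.1 mOsm/kg

Calculated osmolality = 2·Na + glucose + BUN/2.8
= 2·140 + 5.1 + 19/2.8
= 280 + 5.10 + 6.79
= 291.89 mOsm/kg ≈ 291.9 mOsm/kg
Osmolar gap = measured − calculated = 310 − 291.9 = 18.1 mOsm/kg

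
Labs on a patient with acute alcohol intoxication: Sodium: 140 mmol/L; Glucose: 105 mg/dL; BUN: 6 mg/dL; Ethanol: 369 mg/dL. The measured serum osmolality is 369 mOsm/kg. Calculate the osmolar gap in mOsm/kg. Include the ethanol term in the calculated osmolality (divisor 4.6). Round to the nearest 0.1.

0.8 mOsm/kg

Calculated osmolality = 2·Na + glucose/18 + BUN/2.8 + ethanol/4.6
= 2·140 + 105/18 + 6/2.8 + 369/4.6
= 280 + 5.83 + 2.14 + 80.22
= 368.19 mOsm/kg ≈ 368.2 mOsm/kg
Osmolar gap = measured − calculated = 369 − 368.2 = 0.8 mOsm/kg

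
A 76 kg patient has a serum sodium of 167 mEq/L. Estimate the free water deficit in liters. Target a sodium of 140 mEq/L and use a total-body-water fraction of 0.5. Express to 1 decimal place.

TBW = 0.5 · 76 = 38 L
Free water deficit = TBW · (Na/140 − 1)
= 38 · (167/140 − 1)
= 38 · 0.1929
= 7.33 L

7.3 L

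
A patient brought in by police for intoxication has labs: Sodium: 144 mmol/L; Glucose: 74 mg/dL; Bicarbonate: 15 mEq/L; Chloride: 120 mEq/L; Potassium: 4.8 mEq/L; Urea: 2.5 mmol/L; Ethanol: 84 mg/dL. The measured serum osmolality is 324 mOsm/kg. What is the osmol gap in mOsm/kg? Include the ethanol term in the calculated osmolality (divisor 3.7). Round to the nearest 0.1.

6.7 mOsm/kg

Calculated osmolality = 2·Na + glucose/18 + urea + ethanol/3.7
= 2·144 + 74/18 + 2.5 + 84/3.7
= 288 + 4.11 + 2.50 + 22.70
= 317.31 mOsm/kg ≈ 317.3 mOsm/kg
Osmolar gap = measured − calculated = 324 − 317.3 = 6.7 mOsm/kg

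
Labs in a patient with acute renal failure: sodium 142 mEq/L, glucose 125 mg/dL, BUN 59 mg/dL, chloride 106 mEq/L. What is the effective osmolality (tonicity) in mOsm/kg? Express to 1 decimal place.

Effective osmolality excludes urea (freely permeant across cell membranes):
2·Na + glucose/18
= 2·142 + 125/18
= 284 + 6.94
= 290.94 mOsm/kg

290.9 mOsm/kg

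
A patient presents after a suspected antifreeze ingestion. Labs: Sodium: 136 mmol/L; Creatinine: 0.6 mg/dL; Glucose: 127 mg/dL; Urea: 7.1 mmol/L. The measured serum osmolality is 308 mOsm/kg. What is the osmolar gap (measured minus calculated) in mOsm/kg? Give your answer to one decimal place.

21.8 mOsm/kg

Calculated osmolality = 2·Na + glucose/18 + urea
= 2·136 + 127/18 + 7.1
= 272 + 7.06 + 7.10
= 286.16 mOsm/kg ≈ 286.2 mOsm/kg
Osmolar gap = measured − calculated = 308 − 286.2 = 21.8 mOsm/kg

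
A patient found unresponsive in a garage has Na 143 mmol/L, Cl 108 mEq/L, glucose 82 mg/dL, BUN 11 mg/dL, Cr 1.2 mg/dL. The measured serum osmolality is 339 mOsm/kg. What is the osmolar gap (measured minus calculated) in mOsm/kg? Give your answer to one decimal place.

44.5 mOsm/kg

Calculated osmolality = 2·Na + glucose/18 + BUN/2.8
= 2·143 + 82/18 + 11/2.8
= 286 + 4.56 + 3.93
= 294.49 mOsm/kg ≈ 294.5 mOsm/kg
Osmolar gap = measured − calculated = 339 − 294.5 = 44.5 mOsm/kg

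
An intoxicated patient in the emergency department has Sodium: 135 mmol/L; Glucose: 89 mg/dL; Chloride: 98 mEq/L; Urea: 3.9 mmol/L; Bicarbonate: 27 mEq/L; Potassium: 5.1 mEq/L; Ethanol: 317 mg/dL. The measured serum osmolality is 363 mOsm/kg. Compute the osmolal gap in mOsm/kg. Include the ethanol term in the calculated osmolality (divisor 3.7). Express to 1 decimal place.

Calculated osmolality = 2·Na + glucose/18 + urea + ethanol/3.7
= 2·135 + 89/18 + 3.9 + 317/3.7
= 270 + 4.94 + 3.90 + 85.68
= 364.52 mOsm/kg ≈ 364.5 mOsm/kg
Osmolar gap = measured − calculated = 363 − 364.5 = -1.5 mOsm/kg

-1.5 mOsm/kg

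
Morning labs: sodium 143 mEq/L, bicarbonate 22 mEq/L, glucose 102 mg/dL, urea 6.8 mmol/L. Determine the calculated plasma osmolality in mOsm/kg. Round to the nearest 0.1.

Calculated osmolality = 2·Na + glucose/18 + urea
= 2·143 + 102/18 + 6.8
= 286 + 5.67 + 6.80
= 298.47 mOsm/kg

298.5 mOsm/kg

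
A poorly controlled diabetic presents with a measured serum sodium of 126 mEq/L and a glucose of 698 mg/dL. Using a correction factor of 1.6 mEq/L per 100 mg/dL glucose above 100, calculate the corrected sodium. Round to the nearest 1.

Corrected Na = measured Na + 1.6 · (glucose − 100)/100
= 126 + 1.6 · (698 − 100)/100
= 126 + 9.6
= 135.6 mEq/L

136 mEq/L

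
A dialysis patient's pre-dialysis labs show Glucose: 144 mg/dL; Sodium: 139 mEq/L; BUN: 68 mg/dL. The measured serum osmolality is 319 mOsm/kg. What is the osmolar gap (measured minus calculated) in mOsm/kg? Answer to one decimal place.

8.7 mOsm/kg

Calculated osmolality = 2·Na + glucose/18 + BUN/2.8
= 2·139 + 144/18 + 68/2.8
= 278 + 8 + 24.29
= 310.29 mOsm/kg ≈ 310.3 mOsm/kg
Osmolar gap = measured − calculated = 319 − 310.3 = 8.7 mOsm/kg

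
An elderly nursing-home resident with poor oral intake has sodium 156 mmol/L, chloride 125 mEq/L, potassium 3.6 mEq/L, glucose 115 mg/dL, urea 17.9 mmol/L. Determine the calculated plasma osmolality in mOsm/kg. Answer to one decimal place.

Calculated osmolality = 2·Na + glucose/18 + urea
= 2·156 + 115/18 + 17.9
= 312 + 6.39 + 17.90
= 336.29 mOsm/kg

336.3 mOsm/kg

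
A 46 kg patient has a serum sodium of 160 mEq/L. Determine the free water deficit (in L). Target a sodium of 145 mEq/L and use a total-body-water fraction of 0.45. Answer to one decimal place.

2.1 L

TBW = 0.45 · 46 = 20.7 L
Free water deficit = TBW · (Na/145 − 1)
= 20.7 · (160/145 − 1)
= 20.7 · 0.1034
= 2.14 L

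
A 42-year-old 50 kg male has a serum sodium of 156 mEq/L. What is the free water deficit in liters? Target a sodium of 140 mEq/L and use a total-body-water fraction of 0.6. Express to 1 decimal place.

3.4 L

TBW = 0.6 · 50 = 30 L
Free water deficit = TBW · (Na/140 − 1)
= 30 · (156/140 − 1)
= 30 · 0.1143
= 3.43 L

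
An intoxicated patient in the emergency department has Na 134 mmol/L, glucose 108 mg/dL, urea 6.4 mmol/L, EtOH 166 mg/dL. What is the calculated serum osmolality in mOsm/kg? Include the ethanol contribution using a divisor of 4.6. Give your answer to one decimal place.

Calculated osmolality = 2·Na + glucose/18 + urea + ethanol/4.6
= 2·134 + 108/18 + 6.4 + 166/4.6
= 268 + 6 + 6.40 + 36.09
= 316.49 mOsm/kg

316.5 mOsm/kg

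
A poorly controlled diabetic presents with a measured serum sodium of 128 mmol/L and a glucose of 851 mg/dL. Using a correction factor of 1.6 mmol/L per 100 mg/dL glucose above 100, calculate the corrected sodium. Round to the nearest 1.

Corrected Na = measured Na + 1.6 · (glucose − 100)/100
= 128 + 1.6 · (851 − 100)/100
= 128 + 12
= 140 mmol/L

140 mmol/L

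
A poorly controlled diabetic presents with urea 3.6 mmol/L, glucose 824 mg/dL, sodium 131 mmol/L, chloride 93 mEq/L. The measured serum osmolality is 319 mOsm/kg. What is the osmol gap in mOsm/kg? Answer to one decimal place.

Calculated osmolality = 2·Na + glucose/18 + urea
= 2·131 + 824/18 + 3.6
= 262 + 45.78 + 3.60
= 311.38 mOsm/kg ≈ 311.4 mOsm/kg
Osmolar gap = measured − calculated = 319 − 311.4 = 7.6 mOsm/kg

7.6 mOsm/kg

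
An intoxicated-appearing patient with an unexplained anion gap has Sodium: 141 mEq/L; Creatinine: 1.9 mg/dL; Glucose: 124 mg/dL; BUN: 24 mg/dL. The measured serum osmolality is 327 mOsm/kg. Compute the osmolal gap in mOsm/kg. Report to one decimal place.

29.5 mOsm/kg

Calculated osmolality = 2·Na + glucose/18 + BUN/2.8
= 2·141 + 124/18 + 24/2.8
= 282 + 6.89 + 8.57
= 297.46 mOsm/kg ≈ 297.5 mOsm/kg
Osmolar gap = measured − calculated = 327 − 297.5 = 29.5 mOsm/kg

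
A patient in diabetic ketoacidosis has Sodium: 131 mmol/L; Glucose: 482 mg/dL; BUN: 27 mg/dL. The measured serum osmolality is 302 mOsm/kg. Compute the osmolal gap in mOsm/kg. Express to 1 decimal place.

3.6 mOsm/kg

Calculated osmolality = 2·Na + glucose/18 + BUN/2.8
= 2·131 + 482/18 + 27/2.8
= 262 + 26.78 + 9.64
= 298.42 mOsm/kg ≈ 298.4 mOsm/kg
Osmolar gap = measured − calculated = 302 − 298.4 = 3.6 mOsm/kg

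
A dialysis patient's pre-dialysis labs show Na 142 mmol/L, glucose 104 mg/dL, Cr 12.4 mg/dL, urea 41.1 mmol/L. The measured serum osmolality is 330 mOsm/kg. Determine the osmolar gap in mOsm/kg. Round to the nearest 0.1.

-0.9 mOsm/kg

Calculated osmolality = 2·Na + glucose/18 + urea
= 2·142 + 104/18 + 41.1
= 284 + 5.78 + 41.10
= 330.88 mOsm/kg ≈ 330.9 mOsm/kg
Osmolar gap = measured − calculated = 330 − 330.9 = -0.9 mOsm/kg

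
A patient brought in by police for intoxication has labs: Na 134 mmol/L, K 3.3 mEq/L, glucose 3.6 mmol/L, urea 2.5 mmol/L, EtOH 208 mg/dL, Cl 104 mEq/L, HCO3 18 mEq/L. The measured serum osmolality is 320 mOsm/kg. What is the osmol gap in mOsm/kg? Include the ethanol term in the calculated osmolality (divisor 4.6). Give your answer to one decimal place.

0.7 mOsm/kg

Calculated osmolality = 2·Na + glucose + urea + ethanol/4.6
= 2·134 + 3.6 + 2.5 + 208/4.6
= 268 + 3.60 + 2.50 + 45.22
= 319.32 mOsm/kg ≈ 319.3 mOsm/kg
Osmolar gap = measured − calculated = 320 − 319.3 = 0.7 mOsm/kg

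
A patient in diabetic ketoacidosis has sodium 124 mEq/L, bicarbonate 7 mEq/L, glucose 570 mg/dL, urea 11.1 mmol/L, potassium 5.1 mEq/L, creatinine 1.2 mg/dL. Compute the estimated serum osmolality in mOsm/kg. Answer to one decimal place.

290.8 mOsm/kg

Calculated osmolality = 2·Na + glucose/18 + urea
= 2·124 + 570/18 + 11.1
= 248 + 31.67 + 11.10
= 290.77 mOsm/kg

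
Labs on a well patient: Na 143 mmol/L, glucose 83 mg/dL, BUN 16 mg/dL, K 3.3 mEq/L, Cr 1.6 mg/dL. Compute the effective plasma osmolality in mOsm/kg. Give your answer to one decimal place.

Effective osmolality excludes urea (freely permeant across cell membranes):
2·Na + glucose/18
= 2·143 + 83/18
= 286 + 4.61
= 290.61 mOsm/kg

290.6 mOsm/kg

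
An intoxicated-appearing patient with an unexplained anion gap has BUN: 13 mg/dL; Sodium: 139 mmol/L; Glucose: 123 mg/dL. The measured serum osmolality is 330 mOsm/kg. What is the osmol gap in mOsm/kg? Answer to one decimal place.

40.5 mOsm/kg

Calculated osmolality = 2·Na + glucose/18 + BUN/2.8
= 2·139 + 123/18 + 13/2.8
= 278 + 6.83 + 4.64
= 289.47 mOsm/kg ≈ 289.5 mOsm/kg
Osmolar gap = measured − calculated = 330 − 289.5 = 40.5 mOsm/kg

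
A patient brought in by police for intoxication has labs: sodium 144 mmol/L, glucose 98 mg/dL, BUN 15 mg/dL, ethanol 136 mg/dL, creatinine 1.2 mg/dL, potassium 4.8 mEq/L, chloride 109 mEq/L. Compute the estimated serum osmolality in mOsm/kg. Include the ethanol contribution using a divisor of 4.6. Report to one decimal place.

Calculated osmolality = 2·Na + glucose/18 + BUN/2.8 + ethanol/4.6
= 2·144 + 98/18 + 15/2.8 + 136/4.6
= 288 + 5.44 + 5.36 + 29.57
= 328.37 mOsm/kg

328.4 mOsm/kg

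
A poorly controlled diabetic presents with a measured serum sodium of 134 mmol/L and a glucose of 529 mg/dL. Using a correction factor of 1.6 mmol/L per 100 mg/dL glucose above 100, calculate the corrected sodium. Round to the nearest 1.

141 mmol/L

Corrected Na = measured Na + 1.6 · (glucose − 100)/100
= 134 + 1.6 · (529 − 100)/100
= 134 + 6.9
= 140.9 mmol/L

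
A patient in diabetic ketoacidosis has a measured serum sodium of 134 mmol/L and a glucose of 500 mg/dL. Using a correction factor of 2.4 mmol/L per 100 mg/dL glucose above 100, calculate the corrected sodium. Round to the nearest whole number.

Corrected Na = measured Na + 2.4 · (glucose − 100)/100
= 134 + 2.4 · (500 − 100)/100
= 134 + 9.6
= 143.6 mmol/L

144 mmol/L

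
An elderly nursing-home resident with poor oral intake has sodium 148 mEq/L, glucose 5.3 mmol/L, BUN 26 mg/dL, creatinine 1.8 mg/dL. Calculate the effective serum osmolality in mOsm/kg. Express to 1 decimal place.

301.3 mOsm/kg

Effective osmolality excludes urea (freely permeant across cell membranes):
2·Na + glucose
= 2·148 + 5.3
= 296 + 5.3
= 301.3 mOsm/kg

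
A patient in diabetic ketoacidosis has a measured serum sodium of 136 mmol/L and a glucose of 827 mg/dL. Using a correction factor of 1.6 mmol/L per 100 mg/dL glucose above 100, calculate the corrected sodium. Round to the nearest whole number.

148 mmol/L

Corrected Na = measured Na + 1.6 · (glucose − 100)/100
= 136 + 1.6 · (827 − 100)/100
= 136 + 11.6
= 147.6 mmol/L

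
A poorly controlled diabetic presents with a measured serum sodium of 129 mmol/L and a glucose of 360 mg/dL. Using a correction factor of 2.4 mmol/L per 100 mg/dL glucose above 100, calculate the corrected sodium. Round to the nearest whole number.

135 mmol/L

Corrected Na = measured Na + 2.4 · (glucose − 100)/100
= 129 + 2.4 · (360 − 100)/100
= 129 + 6.2
= 135.2 mmol/L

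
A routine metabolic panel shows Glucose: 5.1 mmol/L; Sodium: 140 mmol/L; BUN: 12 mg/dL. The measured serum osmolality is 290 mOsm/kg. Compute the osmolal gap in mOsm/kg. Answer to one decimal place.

0.6 mOsm/kg

Calculated osmolality = 2·Na + glucose + BUN/2.8
= 2·140 + 5.1 + 12/2.8
= 280 + 5.10 + 4.29
= 289.39 mOsm/kg ≈ 289.4 mOsm/kg
Osmolar gap = measured − calculated = 290 − 289.4 = 0.6 mOsm/kg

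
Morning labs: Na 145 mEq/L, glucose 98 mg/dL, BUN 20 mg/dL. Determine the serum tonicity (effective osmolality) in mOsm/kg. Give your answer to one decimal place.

295.4 mOsm/kg

Effective osmolality excludes urea (freely permeant across cell membranes):
2·Na + glucose/18
= 2·145 + 98/18
= 290 + 5.44
= 295.44 mOsm/kg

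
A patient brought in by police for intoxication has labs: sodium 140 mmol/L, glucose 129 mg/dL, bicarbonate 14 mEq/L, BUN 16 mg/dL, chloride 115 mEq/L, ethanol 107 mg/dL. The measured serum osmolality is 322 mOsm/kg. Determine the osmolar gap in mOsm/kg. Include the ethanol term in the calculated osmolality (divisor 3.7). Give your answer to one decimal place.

Calculated osmolality = 2·Na + glucose/18 + BUN/2.8 + ethanol/3.7
= 2·140 + 129/18 + 16/2.8 + 107/3.7
= 280 + 7.17 + 5.71 + 28.92
= 321.8 mOsm/kg ≈ 321.8 mOsm/kg
Osmolar gap = measured − calculated = 322 − 321.8 = 0.2 mOsm/kg

0.2 mOsm/kg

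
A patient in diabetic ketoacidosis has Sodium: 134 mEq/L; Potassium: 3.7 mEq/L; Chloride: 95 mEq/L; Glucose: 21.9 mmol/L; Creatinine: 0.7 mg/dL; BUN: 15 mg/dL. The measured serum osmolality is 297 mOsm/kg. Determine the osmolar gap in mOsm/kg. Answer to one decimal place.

Calculated osmolality = 2·Na + glucose + BUN/2.8
= 2·134 + 21.9 + 15/2.8
= 268 + 21.90 + 5.36
= 295.26 mOsm/kg ≈ 295.3 mOsm/kg
Osmolar gap = measured − calculated = 297 − 295.3 = 1.7 mOsm/kg

1.7 mOsm/kg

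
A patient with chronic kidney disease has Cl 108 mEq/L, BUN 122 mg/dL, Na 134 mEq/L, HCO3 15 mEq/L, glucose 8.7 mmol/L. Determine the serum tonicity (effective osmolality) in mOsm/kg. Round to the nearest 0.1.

Effective osmolality excludes urea (freely permeant across cell membranes):
2·Na + glucose
= 2·134 + 8.7
= 268 + 8.7
= 276.7 mOsm/kg

276.7 mOsm/kg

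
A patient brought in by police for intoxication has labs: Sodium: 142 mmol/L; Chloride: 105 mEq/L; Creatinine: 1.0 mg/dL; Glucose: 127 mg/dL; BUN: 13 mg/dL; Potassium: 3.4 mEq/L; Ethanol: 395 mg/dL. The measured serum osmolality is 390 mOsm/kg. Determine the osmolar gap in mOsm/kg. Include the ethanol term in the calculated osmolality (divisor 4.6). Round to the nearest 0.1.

8.4 mOsm/kg

Calculated osmolality = 2·Na + glucose/18 + BUN/2.8 + ethanol/4.6
= 2·142 + 127/18 + 13/2.8 + 395/4.6
= 284 + 7.06 + 4.64 + 85.87
= 381.57 mOsm/kg ≈ 381.6 mOsm/kg
Osmolar gap = measured − calculated = 390 − 381.6 = 8.4 mOsm/kg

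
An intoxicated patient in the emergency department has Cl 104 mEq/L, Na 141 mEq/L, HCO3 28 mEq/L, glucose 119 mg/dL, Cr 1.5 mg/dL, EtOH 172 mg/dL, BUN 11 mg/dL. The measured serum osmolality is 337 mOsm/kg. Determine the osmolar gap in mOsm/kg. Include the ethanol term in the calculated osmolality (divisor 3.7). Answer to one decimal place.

-2.0 mOsm/kg

Calculated osmolality = 2·Na + glucose/18 + BUN/2.8 + ethanol/3.7
= 2·141 + 119/18 + 11/2.8 + 172/3.7
= 282 + 6.61 + 3.93 + 46.49
= 339.03 mOsm/kg ≈ 339.0 mOsm/kg
Osmolar gap = measured − calculated = 337 − 339.0 = -2.0 mOsm/kg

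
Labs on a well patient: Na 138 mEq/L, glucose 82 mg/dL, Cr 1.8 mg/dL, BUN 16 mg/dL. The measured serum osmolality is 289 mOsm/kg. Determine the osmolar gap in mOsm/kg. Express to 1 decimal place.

2.7 mOsm/kg

Calculated osmolality = 2·Na + glucose/18 + BUN/2.8
= 2·138 + 82/18 + 16/2.8
= 276 + 4.56 + 5.71
= 286.27 mOsm/kg ≈ 286.3 mOsm/kg
Osmolar gap = measured − calculated = 289 − 286.3 = 2.7 mOsm/kg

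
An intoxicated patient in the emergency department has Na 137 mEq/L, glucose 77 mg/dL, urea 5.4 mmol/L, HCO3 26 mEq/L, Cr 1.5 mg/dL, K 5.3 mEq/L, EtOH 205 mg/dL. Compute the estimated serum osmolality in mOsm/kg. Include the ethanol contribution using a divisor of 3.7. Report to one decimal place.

339.1 mOsm/kg

Calculated osmolality = 2·Na + glucose/18 + urea + ethanol/3.7
= 2·137 + 77/18 + 5.4 + 205/3.7
= 274 + 4.28 + 5.40 + 55.41
= 339.09 mOsm/kg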